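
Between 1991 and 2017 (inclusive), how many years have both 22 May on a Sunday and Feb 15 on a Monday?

1

Check each year's weekday for 22 May and Feb 15:
  1991: Wed/Fri  1992: Fri/Sat  1993: Sat/Mon  1994: Sun/Tue  1995: Mon/Wed  1996: Wed/Thu  1997: Thu/Sat  1998: Fri/Sun  1999: Sat/Mon  2000: Mon/Tue  2001: Tue/Thu  2002: Wed/Fri  2003: Thu/Sat  2004: Sat/Sun  2005: Sun/Tue  2006: Mon/Wed  2007: Tue/Thu  2008: Thu/Fri  2009: Fri/Sun  2010: Sat/Mon  2011: Sun/Tue  2012: Tue/Wed  2013: Wed/Fri  2014: Thu/Sat  2015: Fri/Sun  2016: Sun/Mon ✓  2017: Mon/Wed
Both conditions hold in: 2016 — 1.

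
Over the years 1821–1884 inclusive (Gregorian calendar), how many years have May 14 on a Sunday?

9

Track May 14's weekday year by year (advancing +1, or +2 across a Feb 29):
  1821: Mon  1822: Tue (+1)  1823: Wed (+1)  1824: Fri (+2)  1825: Sat (+1)
  1826: Sun (+1) ✓  1827: Mon (+1)  1828: Wed (+2)  1829: Thu (+1)  1830: Fri (+1)
  1831: Sat (+1)  1832: Mon (+2)  1833: Tue (+1)  1834: Wed (+1)  … (36 more years) …
  1871: Sun (+1) ✓  1872: Tue (+2)  1873: Wed (+1)  1874: Thu (+1)  1875: Fri (+1)
  1876: Sun (+2) ✓  1877: Mon (+1)  1878: Tue (+1)  1879: Wed (+1)  1880: Fri (+2)
  1881: Sat (+1)  1882: Sun (+1) ✓  1883: Mon (+1)  1884: Wed (+2)
Sunday years: 1826, 1837, 1843, 1848, 1854, 1865, 1871, 1876, 1882 — 9 in total.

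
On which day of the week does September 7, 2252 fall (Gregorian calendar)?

Tuesday

January 1, 2252 is a Thursday.
September 7 is day 251 of the year, i.e. 250 days after Jan 1.
250 mod 7 = 5, so advance 5 weekdays from Thursday: Tuesday.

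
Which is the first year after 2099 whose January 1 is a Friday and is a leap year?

Jan 1 advances by 2 weekdays after a leap year and by 1 after a common year.
2099: Jan 1 is Thursday.
2100: Friday
2101: Saturday
2102: Sunday
2103: Monday
2104: Tuesday (leap)
2105: Thursday
2106: Friday
2107: Saturday
2108: Sunday (leap)
2109: Tuesday
2110: Wednesday
2111: Thursday
2112: Friday (leap)
2112 begins on a Friday and is a leap year.

2112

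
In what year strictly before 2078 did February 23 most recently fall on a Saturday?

2075

From one year to the next, a fixed date's weekday advances by 1, or by 2 when a Feb 29 lies between the two dates.
2078: February 23 is Wednesday.
2077: Tuesday (−1)
2076: Sunday (−2)
2075: Saturday (−1)
February 23 falls on a Saturday in 2075.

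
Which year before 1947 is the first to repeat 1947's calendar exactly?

1941

Two years share a calendar iff Jan 1 falls on the same weekday and both are leap or both are common. 1947: Jan 1 is Wednesday, common year.
1946: Jan 1 Tuesday, common
1945: Jan 1 Monday, common
1944: Jan 1 Saturday, leap
1943: Jan 1 Friday, common
1942: Jan 1 Thursday, common
1941: Jan 1 Wednesday, common
1941 matches on both conditions.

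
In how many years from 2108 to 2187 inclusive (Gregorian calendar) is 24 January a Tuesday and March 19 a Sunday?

9

Check each year's weekday for 24 January and March 19:
  2108: Tue/Mon  2109: Thu/Tue  2110: Fri/Wed  2111: Sat/Thu  2112: Sun/Sat  2113: Tue/Sun ✓  2114: Wed/Mon  2115: Thu/Tue  2116: Fri/Thu  2117: Sun/Fri  2118: Mon/Sat  2119: Tue/Sun ✓  2120: Wed/Tue  2121: Fri/Wed  …(52 more)…  2174: Mon/Sat  2175: Tue/Sun ✓  2176: Wed/Tue  2177: Fri/Wed  2178: Sat/Thu  2179: Sun/Fri  2180: Mon/Sun  2181: Wed/Mon  2182: Thu/Tue  2183: Fri/Wed  2184: Sat/Fri  2185: Mon/Sat  2186: Tue/Sun ✓  2187: Wed/Mon
Both conditions hold in: 2113, 2119, 2130, 2141, 2147, 2158, 2169, 2175, 2186 — 9.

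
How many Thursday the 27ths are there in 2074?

2

Check the 27th of each month of 2074: Jan 27: Sat, Feb 27: Tue, Mar 27: Tue, Apr 27: Fri, May 27: Sun, Jun 27: Wed, Jul 27: Fri, Aug 27: Mon, Sep 27: Thu, Oct 27: Sat, Nov 27: Tue, Dec 27: Thu.
Thursday occurs in September, December — 2 months.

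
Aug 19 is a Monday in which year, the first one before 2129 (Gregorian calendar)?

From one year to the next, a fixed date's weekday advances by 1, or by 2 when a Feb 29 lies between the two dates.
2129: August 19 is Friday.
2128: Thursday (−1)
2127: Tuesday (−2)
2126: Monday (−1)
Aug 19 falls on a Monday in 2126.

2126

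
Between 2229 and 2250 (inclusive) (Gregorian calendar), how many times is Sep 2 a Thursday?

3

Track Sep 2's weekday year by year (advancing +1, or +2 across a Feb 29):
  2229: Wed  2230: Thu (+1) ✓  2231: Fri (+1)  2232: Sun (+2)  2233: Mon (+1)
  2234: Tue (+1)  2235: Wed (+1)  2236: Fri (+2)  2237: Sat (+1)  2238: Sun (+1)
  2239: Mon (+1)  2240: Wed (+2)  2241: Thu (+1) ✓  2242: Fri (+1)  2243: Sat (+1)
  2244: Mon (+2)  2245: Tue (+1)  2246: Wed (+1)  2247: Thu (+1) ✓  2248: Sat (+2)
  2249: Sun (+1)  2250: Mon (+1)
Thursday years: 2230, 2241, 2247 — 3 in total.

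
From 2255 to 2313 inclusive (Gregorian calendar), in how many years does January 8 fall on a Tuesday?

Track January 8's weekday year by year (advancing +1, or +2 across a Feb 29):
  2255: Mon  2256: Tue (+1) ✓  2257: Thu (+2)  2258: Fri (+1)  2259: Sat (+1)
  2260: Sun (+1)  2261: Tue (+2) ✓  2262: Wed (+1)  2263: Thu (+1)  2264: Fri (+1)
  2265: Sun (+2)  2266: Mon (+1)  2267: Tue (+1) ✓  2268: Wed (+1)  … (31 more years) …
  2300: Mon (+1)  2301: Tue (+1) ✓  2302: Wed (+1)  2303: Thu (+1)  2304: Fri (+1)
  2305: Sun (+2)  2306: Mon (+1)  2307: Tue (+1) ✓  2308: Wed (+1)  2309: Fri (+2)
  2310: Sat (+1)  2311: Sun (+1)  2312: Mon (+1)  2313: Wed (+2)
Tuesday years: 2256, 2261, 2267, 2278, 2284, 2289, 2295, 2301, 2307 — 9 in total.

9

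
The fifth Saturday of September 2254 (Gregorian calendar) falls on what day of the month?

September 1, 2254 is a Friday, so the first Saturday is the 2nd.
The fifth Saturday is 2 + 28 = 30.

30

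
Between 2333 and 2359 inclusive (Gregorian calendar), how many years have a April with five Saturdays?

7

April has 30 days; it has five Saturdays when Saturday falls among the first (month-length − 28) days — i.e. when April 1 is one of Saturday/Friday.
April 1 by year: 2333:Sat✓ 2334:Sun 2335:Mon 2336:Wed 2337:Thu 2338:Fri✓ 2339:Sat✓ 2340:Mon 2341:Tue 2342:Wed 2343:Thu 2344:Sat✓ 2345:Sun 2346:Mon 2347:Tue 2348:Thu 2349:Fri✓ 2350:Sat✓ 2351:Sun 2352:Tue 2353:Wed 2354:Thu 2355:Fri✓ 2356:Sun 2357:Mon 2358:Tue 2359:Wed
Years with five Saturdays: 2333, 2338, 2339, 2344, 2349, 2350, 2355 → 7.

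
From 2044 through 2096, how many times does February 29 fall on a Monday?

Leap years in 2044–2096: 14 of them.
Feb 29 weekday advances by 5 (mod 7) from one leap year to the next four years later (or differs when a century non-leap intervenes).
Leap-day weekdays: 2044:Mon✓ 2048:Sat 2052:Thu 2056:Tue 2060:Sun 2064:Fri 2068:Wed 2072:Mon✓ 2076:Sat 2080:Thu 2084:Tue 2088:Sun 2092:Fri 2096:Wed
Monday: 2044, 2072 → 2.

2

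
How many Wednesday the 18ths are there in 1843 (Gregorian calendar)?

Check the 18th of each month of 1843: Jan 18: Wed, Feb 18: Sat, Mar 18: Sat, Apr 18: Tue, May 18: Thu, Jun 18: Sun, Jul 18: Tue, Aug 18: Fri, Sep 18: Mon, Oct 18: Wed, Nov 18: Sat, Dec 18: Mon.
Wednesday occurs in January, October — 2 months.

2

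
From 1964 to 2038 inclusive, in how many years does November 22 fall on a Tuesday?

10

Track November 22's weekday year by year (advancing +1, or +2 across a Feb 29):
  1964: Sun  1965: Mon (+1)  1966: Tue (+1) ✓  1967: Wed (+1)  1968: Fri (+2)
  1969: Sat (+1)  1970: Sun (+1)  1971: Mon (+1)  1972: Wed (+2)  1973: Thu (+1)
  1974: Fri (+1)  1975: Sat (+1)  1976: Mon (+2)  1977: Tue (+1) ✓  … (47 more years) …
  2025: Sat (+1)  2026: Sun (+1)  2027: Mon (+1)  2028: Wed (+2)  2029: Thu (+1)
  2030: Fri (+1)  2031: Sat (+1)  2032: Mon (+2)  2033: Tue (+1) ✓  2034: Wed (+1)
  2035: Thu (+1)  2036: Sat (+2)  2037: Sun (+1)  2038: Mon (+1)
Tuesday years: 1966, 1977, 1983, 1988, 1994, 2005, 2011, 2016, 2022, 2033 — 10 in total.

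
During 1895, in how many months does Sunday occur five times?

4

A month of length L has five Sundays iff its first Sunday is on day ≤ L−28 (so day 1–3 in a 31-day month, 1–2 in a 30-day month, day 1 in a leap February).
Checking each month of 1895: Jan starts Tue (31d); Feb starts Fri (28d); Mar starts Fri (31d) ✓; Apr starts Mon (30d); May starts Wed (31d); Jun starts Sat (30d) ✓; Jul starts Mon (31d); Aug starts Thu (31d); Sep starts Sun (30d) ✓; Oct starts Tue (31d); Nov starts Fri (30d); Dec starts Sun (31d) ✓.
Five-Sunday months: March, June, September, December → 4.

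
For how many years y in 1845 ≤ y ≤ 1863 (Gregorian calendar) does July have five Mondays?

7

July has 31 days; it has five Mondays when Monday falls among the first (month-length − 28) days — i.e. when July 1 is one of Monday/Sunday/Saturday.
July 1 by year: 1845:Tue 1846:Wed 1847:Thu 1848:Sat✓ 1849:Sun✓ 1850:Mon✓ 1851:Tue 1852:Thu 1853:Fri 1854:Sat✓ 1855:Sun✓ 1856:Tue 1857:Wed 1858:Thu 1859:Fri 1860:Sun✓ 1861:Mon✓ 1862:Tue 1863:Wed
Years with five Mondays: 1848, 1849, 1850, 1854, 1855, 1860, 1861 → 7.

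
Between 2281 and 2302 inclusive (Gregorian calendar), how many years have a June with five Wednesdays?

June has 30 days; it has five Wednesdays when Wednesday falls among the first (month-length − 28) days — i.e. when June 1 is one of Wednesday/Tuesday.
June 1 by year: 2281:Wed✓ 2282:Thu 2283:Fri 2284:Sun 2285:Mon 2286:Tue✓ 2287:Wed✓ 2288:Fri 2289:Sat 2290:Sun 2291:Mon 2292:Wed✓ 2293:Thu 2294:Fri 2295:Sat 2296:Mon 2297:Tue✓ 2298:Wed✓ 2299:Thu 2300:Fri 2301:Sat 2302:Sun
Years with five Wednesdays: 2281, 2286, 2287, 2292, 2297, 2298 → 6.

6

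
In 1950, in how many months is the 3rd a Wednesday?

1

Check the 3rd of each month of 1950: Jan 3: Tue, Feb 3: Fri, Mar 3: Fri, Apr 3: Mon, May 3: Wed, Jun 3: Sat, Jul 3: Mon, Aug 3: Thu, Sep 3: Sun, Oct 3: Tue, Nov 3: Fri, Dec 3: Sun.
Wednesday occurs in May — 1 month.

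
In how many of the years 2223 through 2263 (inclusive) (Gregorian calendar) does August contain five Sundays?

19

August has 31 days; it has five Sundays when Sunday falls among the first (month-length − 28) days — i.e. when August 1 is one of Sunday/Saturday/Friday.
August 1 by year: 2223:Fri✓ 2224:Sun✓ 2225:Mon 2226:Tue 2227:Wed 2228:Fri✓ 2229:Sat✓ 2230:Sun✓ 2231:Mon 2232:Wed 2233:Thu 2234:Fri✓ 2235:Sat✓ 2236:Mon 2237:Tue …(11 more)… 2249:Wed 2250:Thu 2251:Fri✓ 2252:Sun✓ 2253:Mon 2254:Tue 2255:Wed 2256:Fri✓ 2257:Sat✓ 2258:Sun✓ 2259:Mon 2260:Wed 2261:Thu 2262:Fri✓ 2263:Sat✓
Years with five Sundays: 2223, 2224, 2228, 2229, 2230, 2234, 2235, 2240, 2241, 2245, 2246, 2247, 2251, 2252, 2256, 2257, 2258, 2262, 2263 → 19.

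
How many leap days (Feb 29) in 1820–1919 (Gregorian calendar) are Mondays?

4

Leap years in 1820–1919: 24 of them.
Feb 29 weekday advances by 5 (mod 7) from one leap year to the next four years later (or differs when a century non-leap intervenes).
Leap-day weekdays: 1820:Tue 1824:Sun 1828:Fri 1832:Wed 1836:Mon✓ 1840:Sat 1844:Thu 1848:Tue 1852:Sun 1856:Fri 1860:Wed 1864:Mon✓ 1868:Sat 1872:Thu 1876:Tue 1880:Sun 1884:Fri 1888:Wed 1892:Mon✓ 1896:Sat 1904:Mon✓ 1908:Sat 1912:Thu 1916:Tue
Monday: 1836, 1864, 1892, 1904 → 4.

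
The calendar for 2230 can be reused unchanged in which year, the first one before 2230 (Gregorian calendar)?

Two years share a calendar iff Jan 1 falls on the same weekday and both are leap or both are common. 2230: Jan 1 is Friday, common year.
2229: Jan 1 Thursday, common
2228: Jan 1 Tuesday, leap
2227: Jan 1 Monday, common
2226: Jan 1 Sunday, common
2225: Jan 1 Saturday, common
2224: Jan 1 Thursday, leap
2223: Jan 1 Wednesday, common
2222: Jan 1 Tuesday, common
2221: Jan 1 Monday, common
2220: Jan 1 Saturday, leap
2219: Jan 1 Friday, common
2219 matches on both conditions.

2219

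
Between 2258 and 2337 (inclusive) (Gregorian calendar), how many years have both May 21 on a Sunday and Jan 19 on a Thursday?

Check each year's weekday for May 21 and Jan 19:
  2258: Fri/Tue  2259: Sat/Wed  2260: Mon/Thu  2261: Tue/Sat  2262: Wed/Sun  2263: Thu/Mon  2264: Sat/Tue  2265: Sun/Thu ✓  2266: Mon/Fri  2267: Tue/Sat  2268: Thu/Sun  2269: Fri/Tue  2270: Sat/Wed  2271: Sun/Thu ✓  …(52 more)…  2324: Wed/Sat  2325: Thu/Mon  2326: Fri/Tue  2327: Sat/Wed  2328: Mon/Thu  2329: Tue/Sat  2330: Wed/Sun  2331: Thu/Mon  2332: Sat/Tue  2333: Sun/Thu ✓  2334: Mon/Fri  2335: Tue/Sat  2336: Thu/Sun  2337: Fri/Tue
Both conditions hold in: 2265, 2271, 2282, 2293, 2299, 2305, 2311, 2322, 2333 — 9.

9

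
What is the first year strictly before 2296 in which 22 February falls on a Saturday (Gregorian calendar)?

From one year to the next, a fixed date's weekday advances by 1, or by 2 when a Feb 29 lies between the two dates.
2296: February 22 is Saturday.
2295: Friday (−1)
2294: Thursday (−1)
2293: Wednesday (−1)
2292: Monday (−2)
2291: Sunday (−1)
2290: Saturday (−1)
22 February falls on a Saturday in 2290.

2290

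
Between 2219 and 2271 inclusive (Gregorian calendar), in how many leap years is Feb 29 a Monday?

2

Leap years in 2219–2271: 13 of them.
Feb 29 weekday advances by 5 (mod 7) from one leap year to the next four years later (or differs when a century non-leap intervenes).
Leap-day weekdays: 2220:Tue 2224:Sun 2228:Fri 2232:Wed 2236:Mon✓ 2240:Sat 2244:Thu 2248:Tue 2252:Sun 2256:Fri 2260:Wed 2264:Mon✓ 2268:Sat
Monday: 2236, 2264 → 2.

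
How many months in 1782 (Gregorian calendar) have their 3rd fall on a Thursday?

Check the 3rd of each month of 1782: Jan 3: Thu, Feb 3: Sun, Mar 3: Sun, Apr 3: Wed, May 3: Fri, Jun 3: Mon, Jul 3: Wed, Aug 3: Sat, Sep 3: Tue, Oct 3: Thu, Nov 3: Sun, Dec 3: Tue.
Thursday occurs in January, October — 2 months.

2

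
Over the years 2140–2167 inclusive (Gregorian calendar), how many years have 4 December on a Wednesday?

4

Track 4 December's weekday year by year (advancing +1, or +2 across a Feb 29):
  2140: Sun  2141: Mon (+1)  2142: Tue (+1)  2143: Wed (+1) ✓  2144: Fri (+2)
  2145: Sat (+1)  2146: Sun (+1)  2147: Mon (+1)  2148: Wed (+2) ✓  2149: Thu (+1)
  2150: Fri (+1)  2151: Sat (+1)  2152: Mon (+2)  2153: Tue (+1)  2154: Wed (+1) ✓
  2155: Thu (+1)  2156: Sat (+2)  2157: Sun (+1)  2158: Mon (+1)  2159: Tue (+1)
  2160: Thu (+2)  2161: Fri (+1)  2162: Sat (+1)  2163: Sun (+1)  2164: Tue (+2)
  2165: Wed (+1) ✓  2166: Thu (+1)  2167: Fri (+1)
Wednesday years: 2143, 2148, 2154, 2165 — 4 in total.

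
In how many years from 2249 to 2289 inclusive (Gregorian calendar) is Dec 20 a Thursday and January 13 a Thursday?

0

Check each year's weekday for Dec 20 and January 13:
  2249: Thu/Sat  2250: Fri/Sun  2251: Sat/Mon  2252: Mon/Tue  2253: Tue/Thu  2254: Wed/Fri  2255: Thu/Sat  2256: Sat/Sun  2257: Sun/Tue  2258: Mon/Wed  2259: Tue/Thu  2260: Thu/Fri  2261: Fri/Sun  2262: Sat/Mon  …(13 more)…  2276: Wed/Thu  2277: Thu/Sat  2278: Fri/Sun  2279: Sat/Mon  2280: Mon/Tue  2281: Tue/Thu  2282: Wed/Fri  2283: Thu/Sat  2284: Sat/Sun  2285: Sun/Tue  2286: Mon/Wed  2287: Tue/Thu  2288: Thu/Fri  2289: Fri/Sun
Both conditions hold in: no year — 0.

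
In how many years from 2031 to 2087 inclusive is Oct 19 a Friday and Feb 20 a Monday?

Check each year's weekday for Oct 19 and Feb 20:
  2031: Sun/Thu  2032: Tue/Fri  2033: Wed/Sun  2034: Thu/Mon  2035: Fri/Tue  2036: Sun/Wed  2037: Mon/Fri  2038: Tue/Sat  2039: Wed/Sun  2040: Fri/Mon ✓  2041: Sat/Wed  2042: Sun/Thu  2043: Mon/Fri  2044: Wed/Sat  …(29 more)…  2074: Fri/Tue  2075: Sat/Wed  2076: Mon/Thu  2077: Tue/Sat  2078: Wed/Sun  2079: Thu/Mon  2080: Sat/Tue  2081: Sun/Thu  2082: Mon/Fri  2083: Tue/Sat  2084: Thu/Sun  2085: Fri/Tue  2086: Sat/Wed  2087: Sun/Thu
Both conditions hold in: 2040, 2068 — 2.

2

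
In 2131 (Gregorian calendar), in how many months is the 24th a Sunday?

1

Check the 24th of each month of 2131: Jan 24: Wed, Feb 24: Sat, Mar 24: Sat, Apr 24: Tue, May 24: Thu, Jun 24: Sun, Jul 24: Tue, Aug 24: Fri, Sep 24: Mon, Oct 24: Wed, Nov 24: Sat, Dec 24: Mon.
Sunday occurs in June — 1 month.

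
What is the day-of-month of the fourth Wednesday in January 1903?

28

January 1, 1903 is a Thursday, so the first Wednesday is the 7th.
The fourth Wednesday is 7 + 21 = 28.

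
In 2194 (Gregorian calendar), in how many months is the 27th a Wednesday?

Check the 27th of each month of 2194: Jan 27: Mon, Feb 27: Thu, Mar 27: Thu, Apr 27: Sun, May 27: Tue, Jun 27: Fri, Jul 27: Sun, Aug 27: Wed, Sep 27: Sat, Oct 27: Mon, Nov 27: Thu, Dec 27: Sat.
Wednesday occurs in August — 1 month.

1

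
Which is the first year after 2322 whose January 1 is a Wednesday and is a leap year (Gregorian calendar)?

Jan 1 advances by 2 weekdays after a leap year and by 1 after a common year.
2322: Jan 1 is Sunday.
2323: Monday
2324: Tuesday (leap)
2325: Thursday
2326: Friday
2327: Saturday
2328: Sunday (leap)
2329: Tuesday
2330: Wednesday
2331: Thursday
2332: Friday (leap)
2333: Sunday
2334: Monday
2335: Tuesday
2336: Wednesday (leap)
2336 begins on a Wednesday and is a leap year.

2336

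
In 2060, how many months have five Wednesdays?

A month of length L has five Wednesdays iff its first Wednesday is on day ≤ L−28 (so day 1–3 in a 31-day month, 1–2 in a 30-day month, day 1 in a leap February).
Checking each month of 2060: Jan starts Thu (31d); Feb starts Sun (29d); Mar starts Mon (31d) ✓; Apr starts Thu (30d); May starts Sat (31d); Jun starts Tue (30d) ✓; Jul starts Thu (31d); Aug starts Sun (31d); Sep starts Wed (30d) ✓; Oct starts Fri (31d); Nov starts Mon (30d); Dec starts Wed (31d) ✓.
Five-Wednesday months: March, June, September, December → 4.

4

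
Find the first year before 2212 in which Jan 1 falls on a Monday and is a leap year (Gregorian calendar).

2176

Jan 1 advances by 2 weekdays after a leap year and by 1 after a common year.
2212: Jan 1 is Wednesday (leap).
2211: Tuesday
2210: Monday
2209: Sunday
2208: Friday (leap)
2207: Thursday
2206: Wednesday
2205: Tuesday
2204: Sunday (leap)
2203: Saturday
2202: Friday
2201: Thursday
2200: Wednesday
2199: Tuesday
2198: Monday
2197: Sunday
2196: Friday (leap)
2195: Thursday
2194: Wednesday
2193: Tuesday
2192: Sunday (leap)
2191: Saturday
2190: Friday
2189: Thursday
2188: Tuesday (leap)
2187: Monday
2186: Sunday
2185: Saturday
2184: Thursday (leap)
2183: Wednesday
2182: Tuesday
2181: Monday
2180: Saturday (leap)
2179: Friday
2178: Thursday
2177: Wednesday
2176: Monday (leap)
2176 begins on a Monday and is a leap year.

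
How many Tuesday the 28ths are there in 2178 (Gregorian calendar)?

2

Check the 28th of each month of 2178: Jan 28: Wed, Feb 28: Sat, Mar 28: Sat, Apr 28: Tue, May 28: Thu, Jun 28: Sun, Jul 28: Tue, Aug 28: Fri, Sep 28: Mon, Oct 28: Wed, Nov 28: Sat, Dec 28: Mon.
Tuesday occurs in April, July — 2 months.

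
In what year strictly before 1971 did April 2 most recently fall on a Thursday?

From one year to the next, a fixed date's weekday advances by 1, or by 2 when a Feb 29 lies between the two dates.
1971: April 2 is Friday.
1970: Thursday (−1)
April 2 falls on a Thursday in 1970.

1970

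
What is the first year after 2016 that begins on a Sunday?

2017

Jan 1 advances by 2 weekdays after a leap year and by 1 after a common year.
2016: Jan 1 is Friday (leap).
2017: Sunday
2017 begins on a Sunday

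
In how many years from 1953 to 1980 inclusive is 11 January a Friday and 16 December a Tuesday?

Check each year's weekday for 11 January and 16 December:
  1953: Sun/Wed  1954: Mon/Thu  1955: Tue/Fri  1956: Wed/Sun  1957: Fri/Mon  1958: Sat/Tue  1959: Sun/Wed  1960: Mon/Fri  1961: Wed/Sat  1962: Thu/Sun  1963: Fri/Mon  1964: Sat/Wed  1965: Mon/Thu  1966: Tue/Fri  1967: Wed/Sat  1968: Thu/Mon  1969: Sat/Tue  1970: Sun/Wed  1971: Mon/Thu  1972: Tue/Sat  1973: Thu/Sun  1974: Fri/Mon  1975: Sat/Tue  1976: Sun/Thu  1977: Tue/Fri  1978: Wed/Sat  1979: Thu/Sun  1980: Fri/Tue ✓
Both conditions hold in: 1980 — 1.

1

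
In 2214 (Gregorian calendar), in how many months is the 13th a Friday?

Check the 13th of each month of 2214: Jan 13: Thu, Feb 13: Sun, Mar 13: Sun, Apr 13: Wed, May 13: Fri, Jun 13: Mon, Jul 13: Wed, Aug 13: Sat, Sep 13: Tue, Oct 13: Thu, Nov 13: Sun, Dec 13: Tue.
Friday occurs in May — 1 month.

1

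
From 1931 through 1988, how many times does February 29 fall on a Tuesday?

2

Leap years in 1931–1988: 15 of them.
Feb 29 weekday advances by 5 (mod 7) from one leap year to the next four years later (or differs when a century non-leap intervenes).
Leap-day weekdays: 1932:Mon 1936:Sat 1940:Thu 1944:Tue✓ 1948:Sun 1952:Fri 1956:Wed 1960:Mon 1964:Sat 1968:Thu 1972:Tue✓ 1976:Sun 1980:Fri 1984:Wed 1988:Mon
Tuesday: 1944, 1972 → 2.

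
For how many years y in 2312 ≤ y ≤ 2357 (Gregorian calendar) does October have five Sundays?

19

October has 31 days; it has five Sundays when Sunday falls among the first (month-length − 28) days — i.e. when October 1 is one of Sunday/Saturday/Friday.
October 1 by year: 2312:Tue 2313:Wed 2314:Thu 2315:Fri✓ 2316:Sun✓ 2317:Mon 2318:Tue 2319:Wed 2320:Fri✓ 2321:Sat✓ 2322:Sun✓ 2323:Mon 2324:Wed 2325:Thu 2326:Fri✓ …(16 more)… 2343:Fri✓ 2344:Sun✓ 2345:Mon 2346:Tue 2347:Wed 2348:Fri✓ 2349:Sat✓ 2350:Sun✓ 2351:Mon 2352:Wed 2353:Thu 2354:Fri✓ 2355:Sat✓ 2356:Mon 2357:Tue
Years with five Sundays: 2315, 2316, 2320, 2321, 2322, 2326, 2327, 2332, 2333, 2337, 2338, 2339, 2343, 2344, 2348, 2349, 2350, 2354, 2355 → 19.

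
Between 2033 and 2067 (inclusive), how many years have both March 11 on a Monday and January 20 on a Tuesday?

0

Check each year's weekday for March 11 and January 20:
  2033: Fri/Thu  2034: Sat/Fri  2035: Sun/Sat  2036: Tue/Sun  2037: Wed/Tue  2038: Thu/Wed  2039: Fri/Thu  2040: Sun/Fri  2041: Mon/Sun  2042: Tue/Mon  2043: Wed/Tue  2044: Fri/Wed  2045: Sat/Fri  2046: Sun/Sat  …(7 more)…  2054: Wed/Tue  2055: Thu/Wed  2056: Sat/Thu  2057: Sun/Sat  2058: Mon/Sun  2059: Tue/Mon  2060: Thu/Tue  2061: Fri/Thu  2062: Sat/Fri  2063: Sun/Sat  2064: Tue/Sun  2065: Wed/Tue  2066: Thu/Wed  2067: Fri/Thu
Both conditions hold in: no year — 0.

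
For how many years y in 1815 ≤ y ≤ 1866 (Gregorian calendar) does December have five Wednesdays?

December has 31 days; it has five Wednesdays when Wednesday falls among the first (month-length − 28) days — i.e. when December 1 is one of Wednesday/Tuesday/Monday.
December 1 by year: 1815:Fri 1816:Sun 1817:Mon✓ 1818:Tue✓ 1819:Wed✓ 1820:Fri 1821:Sat 1822:Sun 1823:Mon✓ 1824:Wed✓ 1825:Thu 1826:Fri 1827:Sat 1828:Mon✓ 1829:Tue✓ …(22 more)… 1852:Wed✓ 1853:Thu 1854:Fri 1855:Sat 1856:Mon✓ 1857:Tue✓ 1858:Wed✓ 1859:Thu 1860:Sat 1861:Sun 1862:Mon✓ 1863:Tue✓ 1864:Thu 1865:Fri 1866:Sat
Years with five Wednesdays: 1817, 1818, 1819, 1823, 1824, 1828, 1829, 1830, 1834, 1835, 1840, 1841, 1845, 1846, 1847, 1851, 1852, 1856, 1857, 1858, 1862, 1863 → 22.

22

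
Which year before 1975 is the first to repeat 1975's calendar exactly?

Two years share a calendar iff Jan 1 falls on the same weekday and both are leap or both are common. 1975: Jan 1 is Wednesday, common year.
1974: Jan 1 Tuesday, common
1973: Jan 1 Monday, common
1972: Jan 1 Saturday, leap
1971: Jan 1 Friday, common
1970: Jan 1 Thursday, common
1969: Jan 1 Wednesday, common
1969 matches on both conditions.

1969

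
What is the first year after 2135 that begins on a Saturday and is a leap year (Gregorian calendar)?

2152

Jan 1 advances by 2 weekdays after a leap year and by 1 after a common year.
2135: Jan 1 is Saturday.
2136: Sunday (leap)
2137: Tuesday
2138: Wednesday
2139: Thursday
2140: Friday (leap)
2141: Sunday
2142: Monday
2143: Tuesday
2144: Wednesday (leap)
2145: Friday
2146: Saturday
2147: Sunday
2148: Monday (leap)
2149: Wednesday
2150: Thursday
2151: Friday
2152: Saturday (leap)
2152 begins on a Saturday and is a leap year.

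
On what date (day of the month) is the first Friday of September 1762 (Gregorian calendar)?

September 1, 1762 is a Wednesday, so the first Friday is the 3rd.
The first Friday is 3 + 0 = 3.

3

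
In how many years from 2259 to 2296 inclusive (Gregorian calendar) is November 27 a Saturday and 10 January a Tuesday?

Check each year's weekday for November 27 and 10 January:
  2259: Sun/Mon  2260: Tue/Tue  2261: Wed/Thu  2262: Thu/Fri  2263: Fri/Sat  2264: Sun/Sun  2265: Mon/Tue  2266: Tue/Wed  2267: Wed/Thu  2268: Fri/Fri  2269: Sat/Sun  2270: Sun/Mon  2271: Mon/Tue  2272: Wed/Wed  …(10 more)…  2283: Tue/Wed  2284: Thu/Thu  2285: Fri/Sat  2286: Sat/Sun  2287: Sun/Mon  2288: Tue/Tue  2289: Wed/Thu  2290: Thu/Fri  2291: Fri/Sat  2292: Sun/Sun  2293: Mon/Tue  2294: Tue/Wed  2295: Wed/Thu  2296: Fri/Fri
Both conditions hold in: no year — 0.

0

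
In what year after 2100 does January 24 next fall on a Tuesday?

From one year to the next, a fixed date's weekday advances by 1, or by 2 when a Feb 29 lies between the two dates.
2100: January 24 is Sunday.
2101: Monday (+1)
2102: Tuesday (+1)
January 24 falls on a Tuesday in 2102.

2102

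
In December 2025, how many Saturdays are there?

December 2025 has 31 days and begins on Monday.
The first Saturday is December 6.
Saturdays fall on 6, 13, 20, 27 — that's 4.

4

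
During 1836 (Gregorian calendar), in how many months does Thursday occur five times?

4

A month of length L has five Thursdays iff its first Thursday is on day ≤ L−28 (so day 1–3 in a 31-day month, 1–2 in a 30-day month, day 1 in a leap February).
Checking each month of 1836: Jan starts Fri (31d); Feb starts Mon (29d); Mar starts Tue (31d) ✓; Apr starts Fri (30d); May starts Sun (31d); Jun starts Wed (30d) ✓; Jul starts Fri (31d); Aug starts Mon (31d); Sep starts Thu (30d) ✓; Oct starts Sat (31d); Nov starts Tue (30d); Dec starts Thu (31d) ✓.
Five-Thursday months: March, June, September, December → 4.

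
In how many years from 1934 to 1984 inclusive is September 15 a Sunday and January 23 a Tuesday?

2

Check each year's weekday for September 15 and January 23:
  1934: Sat/Tue  1935: Sun/Wed  1936: Tue/Thu  1937: Wed/Sat  1938: Thu/Sun  1939: Fri/Mon  1940: Sun/Tue ✓  1941: Mon/Thu  1942: Tue/Fri  1943: Wed/Sat  1944: Fri/Sun  1945: Sat/Tue  1946: Sun/Wed  1947: Mon/Thu  …(23 more)…  1971: Wed/Sat  1972: Fri/Sun  1973: Sat/Tue  1974: Sun/Wed  1975: Mon/Thu  1976: Wed/Fri  1977: Thu/Sun  1978: Fri/Mon  1979: Sat/Tue  1980: Mon/Wed  1981: Tue/Fri  1982: Wed/Sat  1983: Thu/Sun  1984: Sat/Mon
Both conditions hold in: 1940, 1968 — 2.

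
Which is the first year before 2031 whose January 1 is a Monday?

Jan 1 advances by 2 weekdays after a leap year and by 1 after a common year.
2031: Jan 1 is Wednesday.
2030: Tuesday
2029: Monday
2029 begins on a Monday

2029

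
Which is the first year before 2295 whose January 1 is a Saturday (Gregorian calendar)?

Jan 1 advances by 2 weekdays after a leap year and by 1 after a common year.
2295: Jan 1 is Tuesday.
2294: Monday
2293: Sunday
2292: Friday (leap)
2291: Thursday
2290: Wednesday
2289: Tuesday
2288: Sunday (leap)
2287: Saturday
2287 begins on a Saturday

2287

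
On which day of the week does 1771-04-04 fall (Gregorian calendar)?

Thursday

January 1, 1771 is a Tuesday.
April 4 is day 94 of the year, i.e. 93 days after Jan 1.
93 mod 7 = 2, so advance 2 weekdays from Tuesday: Thursday.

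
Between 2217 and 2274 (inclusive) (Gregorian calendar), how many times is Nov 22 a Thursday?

8

Track Nov 22's weekday year by year (advancing +1, or +2 across a Feb 29):
  2217: Sat  2218: Sun (+1)  2219: Mon (+1)  2220: Wed (+2)  2221: Thu (+1) ✓
  2222: Fri (+1)  2223: Sat (+1)  2224: Mon (+2)  2225: Tue (+1)  2226: Wed (+1)
  2227: Thu (+1) ✓  2228: Sat (+2)  2229: Sun (+1)  2230: Mon (+1)  … (30 more years) …
  2261: Fri (+1)  2262: Sat (+1)  2263: Sun (+1)  2264: Tue (+2)  2265: Wed (+1)
  2266: Thu (+1) ✓  2267: Fri (+1)  2268: Sun (+2)  2269: Mon (+1)  2270: Tue (+1)
  2271: Wed (+1)  2272: Fri (+2)  2273: Sat (+1)  2274: Sun (+1)
Thursday years: 2221, 2227, 2232, 2238, 2249, 2255, 2260, 2266 — 8 in total.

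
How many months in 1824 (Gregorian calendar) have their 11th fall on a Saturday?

2

Check the 11th of each month of 1824: Jan 11: Sun, Feb 11: Wed, Mar 11: Thu, Apr 11: Sun, May 11: Tue, Jun 11: Fri, Jul 11: Sun, Aug 11: Wed, Sep 11: Sat, Oct 11: Mon, Nov 11: Thu, Dec 11: Sat.
Saturday occurs in September, December — 2 months.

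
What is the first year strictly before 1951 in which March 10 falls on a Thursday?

From one year to the next, a fixed date's weekday advances by 1, or by 2 when a Feb 29 lies between the two dates.
1951: March 10 is Saturday.
1950: Friday (−1)
1949: Thursday (−1)
March 10 falls on a Thursday in 1949.

1949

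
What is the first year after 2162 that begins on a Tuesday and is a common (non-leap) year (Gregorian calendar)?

Jan 1 advances by 2 weekdays after a leap year and by 1 after a common year.
2162: Jan 1 is Friday.
2163: Saturday
2164: Sunday (leap)
2165: Tuesday
2165 begins on a Tuesday and is a common year.

2165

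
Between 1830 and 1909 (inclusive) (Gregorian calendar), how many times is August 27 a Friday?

Track August 27's weekday year by year (advancing +1, or +2 across a Feb 29):
  1830: Fri ✓  1831: Sat (+1)  1832: Mon (+2)  1833: Tue (+1)  1834: Wed (+1)
  1835: Thu (+1)  1836: Sat (+2)  1837: Sun (+1)  1838: Mon (+1)  1839: Tue (+1)
  1840: Thu (+2)  1841: Fri (+1) ✓  1842: Sat (+1)  1843: Sun (+1)  … (52 more years) …
  1896: Thu (+2)  1897: Fri (+1) ✓  1898: Sat (+1)  1899: Sun (+1)  1900: Mon (+1)
  1901: Tue (+1)  1902: Wed (+1)  1903: Thu (+1)  1904: Sat (+2)  1905: Sun (+1)
  1906: Mon (+1)  1907: Tue (+1)  1908: Thu (+2)  1909: Fri (+1) ✓
Friday years: 1830, 1841, 1847, 1852, 1858, 1869, 1875, 1880, 1886, 1897, 1909 — 11 in total.

11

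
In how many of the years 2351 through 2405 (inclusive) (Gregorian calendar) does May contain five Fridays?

24

May has 31 days; it has five Fridays when Friday falls among the first (month-length − 28) days — i.e. when May 1 is one of Friday/Thursday/Wednesday.
May 1 by year: 2351:Tue 2352:Thu✓ 2353:Fri✓ 2354:Sat 2355:Sun 2356:Tue 2357:Wed✓ 2358:Thu✓ 2359:Fri✓ 2360:Sun 2361:Mon 2362:Tue 2363:Wed✓ 2364:Fri✓ 2365:Sat …(25 more)… 2391:Wed✓ 2392:Fri✓ 2393:Sat 2394:Sun 2395:Mon 2396:Wed✓ 2397:Thu✓ 2398:Fri✓ 2399:Sat 2400:Mon 2401:Tue 2402:Wed✓ 2403:Thu✓ 2404:Sat 2405:Sun
Years with five Fridays: 2352, 2353, 2357, 2358, 2359, 2363, 2364, 2368, 2369, 2370, 2374, 2375, 2380, 2381, 2385, 2386, 2387, 2391, 2392, 2396, 2397, 2398, 2402, 2403 → 24.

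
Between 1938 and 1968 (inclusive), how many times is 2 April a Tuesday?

5

Track 2 April's weekday year by year (advancing +1, or +2 across a Feb 29):
  1938: Sat  1939: Sun (+1)  1940: Tue (+2) ✓  1941: Wed (+1)  1942: Thu (+1)
  1943: Fri (+1)  1944: Sun (+2)  1945: Mon (+1)  1946: Tue (+1) ✓  1947: Wed (+1)
  1948: Fri (+2)  1949: Sat (+1)  1950: Sun (+1)  1951: Mon (+1)  … (3 more years) …
  1955: Sat (+1)  1956: Mon (+2)  1957: Tue (+1) ✓  1958: Wed (+1)  1959: Thu (+1)
  1960: Sat (+2)  1961: Sun (+1)  1962: Mon (+1)  1963: Tue (+1) ✓  1964: Thu (+2)
  1965: Fri (+1)  1966: Sat (+1)  1967: Sun (+1)  1968: Tue (+2) ✓
Tuesday years: 1940, 1946, 1957, 1963, 1968 — 5 in total.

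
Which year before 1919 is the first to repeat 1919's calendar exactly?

1913

Two years share a calendar iff Jan 1 falls on the same weekday and both are leap or both are common. 1919: Jan 1 is Wednesday, common year.
1918: Jan 1 Tuesday, common
1917: Jan 1 Monday, common
1916: Jan 1 Saturday, leap
1915: Jan 1 Friday, common
1914: Jan 1 Thursday, common
1913: Jan 1 Wednesday, common
1913 matches on both conditions.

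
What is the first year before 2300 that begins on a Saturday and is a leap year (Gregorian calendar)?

2276

Jan 1 advances by 2 weekdays after a leap year and by 1 after a common year.
2300: Jan 1 is Monday.
2299: Sunday
2298: Saturday
2297: Friday
2296: Wednesday (leap)
2295: Tuesday
2294: Monday
2293: Sunday
2292: Friday (leap)
2291: Thursday
2290: Wednesday
2289: Tuesday
2288: Sunday (leap)
2287: Saturday
2286: Friday
2285: Thursday
2284: Tuesday (leap)
2283: Monday
2282: Sunday
2281: Saturday
2280: Thursday (leap)
2279: Wednesday
2278: Tuesday
2277: Monday
2276: Saturday (leap)
2276 begins on a Saturday and is a leap year.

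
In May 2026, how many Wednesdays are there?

May 2026 has 31 days and begins on Friday.
The first Wednesday is May 6.
Wednesdays fall on 6, 13, 20, 27 — that's 4.

4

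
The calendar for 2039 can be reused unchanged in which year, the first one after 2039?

2050

Two years share a calendar iff Jan 1 falls on the same weekday and both are leap or both are common. 2039: Jan 1 is Saturday, common year.
2040: Jan 1 Sunday, leap
2041: Jan 1 Tuesday, common
2042: Jan 1 Wednesday, common
2043: Jan 1 Thursday, common
2044: Jan 1 Friday, leap
2045: Jan 1 Sunday, common
2046: Jan 1 Monday, common
2047: Jan 1 Tuesday, common
2048: Jan 1 Wednesday, leap
2049: Jan 1 Friday, common
2050: Jan 1 Saturday, common
2050 matches on both conditions.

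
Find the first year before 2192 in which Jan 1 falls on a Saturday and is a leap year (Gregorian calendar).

2180

Jan 1 advances by 2 weekdays after a leap year and by 1 after a common year.
2192: Jan 1 is Sunday (leap).
2191: Saturday
2190: Friday
2189: Thursday
2188: Tuesday (leap)
2187: Monday
2186: Sunday
2185: Saturday
2184: Thursday (leap)
2183: Wednesday
2182: Tuesday
2181: Monday
2180: Saturday (leap)
2180 begins on a Saturday and is a leap year.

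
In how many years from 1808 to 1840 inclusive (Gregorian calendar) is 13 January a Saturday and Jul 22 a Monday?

1

Check each year's weekday for 13 January and Jul 22:
  1808: Wed/Fri  1809: Fri/Sat  1810: Sat/Sun  1811: Sun/Mon  1812: Mon/Wed  1813: Wed/Thu  1814: Thu/Fri  1815: Fri/Sat  1816: Sat/Mon ✓  1817: Mon/Tue  1818: Tue/Wed  1819: Wed/Thu  1820: Thu/Sat  1821: Sat/Sun  …(5 more)…  1827: Sat/Sun  1828: Sun/Tue  1829: Tue/Wed  1830: Wed/Thu  1831: Thu/Fri  1832: Fri/Sun  1833: Sun/Mon  1834: Mon/Tue  1835: Tue/Wed  1836: Wed/Fri  1837: Fri/Sat  1838: Sat/Sun  1839: Sun/Mon  1840: Mon/Wed
Both conditions hold in: 1816 — 1.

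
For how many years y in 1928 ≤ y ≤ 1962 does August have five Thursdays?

August has 31 days; it has five Thursdays when Thursday falls among the first (month-length − 28) days — i.e. when August 1 is one of Thursday/Wednesday/Tuesday.
August 1 by year: 1928:Wed✓ 1929:Thu✓ 1930:Fri 1931:Sat 1932:Mon 1933:Tue✓ 1934:Wed✓ 1935:Thu✓ 1936:Sat 1937:Sun 1938:Mon 1939:Tue✓ 1940:Thu✓ 1941:Fri 1942:Sat …(5 more)… 1948:Sun 1949:Mon 1950:Tue✓ 1951:Wed✓ 1952:Fri 1953:Sat 1954:Sun 1955:Mon 1956:Wed✓ 1957:Thu✓ 1958:Fri 1959:Sat 1960:Mon 1961:Tue✓ 1962:Wed✓
Years with five Thursdays: 1928, 1929, 1933, 1934, 1935, 1939, 1940, 1944, 1945, 1946, 1950, 1951, 1956, 1957, 1961, 1962 → 16.

16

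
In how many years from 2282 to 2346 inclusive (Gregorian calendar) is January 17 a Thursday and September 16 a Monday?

8

Check each year's weekday for January 17 and September 16:
  2282: Tue/Sat  2283: Wed/Sun  2284: Thu/Tue  2285: Sat/Wed  2286: Sun/Thu  2287: Mon/Fri  2288: Tue/Sun  2289: Thu/Mon ✓  2290: Fri/Tue  2291: Sat/Wed  2292: Sun/Fri  2293: Tue/Sat  2294: Wed/Sun  2295: Thu/Mon ✓  …(37 more)…  2333: Tue/Sat  2334: Wed/Sun  2335: Thu/Mon ✓  2336: Fri/Wed  2337: Sun/Thu  2338: Mon/Fri  2339: Tue/Sat  2340: Wed/Mon  2341: Fri/Tue  2342: Sat/Wed  2343: Sun/Thu  2344: Mon/Sat  2345: Wed/Sun  2346: Thu/Mon ✓
Both conditions hold in: 2289, 2295, 2301, 2307, 2318, 2329, 2335, 2346 — 8.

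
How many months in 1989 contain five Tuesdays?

A month of length L has five Tuesdays iff its first Tuesday is on day ≤ L−28 (so day 1–3 in a 31-day month, 1–2 in a 30-day month, day 1 in a leap February).
Checking each month of 1989: Jan starts Sun (31d) ✓; Feb starts Wed (28d); Mar starts Wed (31d); Apr starts Sat (30d); May starts Mon (31d) ✓; Jun starts Thu (30d); Jul starts Sat (31d); Aug starts Tue (31d) ✓; Sep starts Fri (30d); Oct starts Sun (31d) ✓; Nov starts Wed (30d); Dec starts Fri (31d).
Five-Tuesday months: January, May, August, October → 4.

4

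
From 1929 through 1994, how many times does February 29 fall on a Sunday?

Leap years in 1929–1994: 16 of them.
Feb 29 weekday advances by 5 (mod 7) from one leap year to the next four years later (or differs when a century non-leap intervenes).
Leap-day weekdays: 1932:Mon 1936:Sat 1940:Thu 1944:Tue 1948:Sun✓ 1952:Fri 1956:Wed 1960:Mon 1964:Sat 1968:Thu 1972:Tue 1976:Sun✓ 1980:Fri 1984:Wed 1988:Mon 1992:Sat
Sunday: 1948, 1976 → 2.

2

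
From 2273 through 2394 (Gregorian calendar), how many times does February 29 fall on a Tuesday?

Leap years in 2273–2394: 29 of them.
Feb 29 weekday advances by 5 (mod 7) from one leap year to the next four years later (or differs when a century non-leap intervenes).
Leap-day weekdays: 2276:Tue✓ 2280:Sun 2284:Fri 2288:Wed 2292:Mon 2296:Sat 2304:Mon 2308:Sat 2312:Thu 2316:Tue✓ 2320:Sun 2324:Fri 2328:Wed …(3 more)… 2344:Tue✓ 2348:Sun 2352:Fri 2356:Wed 2360:Mon 2364:Sat 2368:Thu 2372:Tue✓ 2376:Sun 2380:Fri 2384:Wed 2388:Mon 2392:Sat
Tuesday: 2276, 2316, 2344, 2372 → 4.

4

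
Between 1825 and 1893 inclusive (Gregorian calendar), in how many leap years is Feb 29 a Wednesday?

Leap years in 1825–1893: 17 of them.
Feb 29 weekday advances by 5 (mod 7) from one leap year to the next four years later (or differs when a century non-leap intervenes).
Leap-day weekdays: 1828:Fri 1832:Wed✓ 1836:Mon 1840:Sat 1844:Thu 1848:Tue 1852:Sun 1856:Fri 1860:Wed✓ 1864:Mon 1868:Sat 1872:Thu 1876:Tue 1880:Sun 1884:Fri 1888:Wed✓ 1892:Mon
Wednesday: 1832, 1860, 1888 → 3.

3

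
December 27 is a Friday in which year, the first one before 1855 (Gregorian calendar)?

From one year to the next, a fixed date's weekday advances by 1, or by 2 when a Feb 29 lies between the two dates.
1855: December 27 is Thursday.
1854: Wednesday (−1)
1853: Tuesday (−1)
1852: Monday (−1)
1851: Saturday (−2)
1850: Friday (−1)
December 27 falls on a Friday in 1850.

1850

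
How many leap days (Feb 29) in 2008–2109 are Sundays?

Leap years in 2008–2109: 25 of them.
Feb 29 weekday advances by 5 (mod 7) from one leap year to the next four years later (or differs when a century non-leap intervenes).
Leap-day weekdays: 2008:Fri 2012:Wed 2016:Mon 2020:Sat 2024:Thu 2028:Tue 2032:Sun✓ 2036:Fri 2040:Wed 2044:Mon 2048:Sat 2052:Thu 2056:Tue 2060:Sun✓ 2064:Fri 2068:Wed 2072:Mon 2076:Sat 2080:Thu 2084:Tue 2088:Sun✓ 2092:Fri 2096:Wed 2104:Fri 2108:Wed
Sunday: 2032, 2060, 2088 → 3.

3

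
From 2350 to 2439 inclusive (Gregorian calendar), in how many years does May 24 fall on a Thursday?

Track May 24's weekday year by year (advancing +1, or +2 across a Feb 29):
  2350: Wed  2351: Thu (+1) ✓  2352: Sat (+2)  2353: Sun (+1)  2354: Mon (+1)
  2355: Tue (+1)  2356: Thu (+2) ✓  2357: Fri (+1)  2358: Sat (+1)  2359: Sun (+1)
  2360: Tue (+2)  2361: Wed (+1)  2362: Thu (+1) ✓  2363: Fri (+1)  … (62 more years) …
  2426: Sun (+1)  2427: Mon (+1)  2428: Wed (+2)  2429: Thu (+1) ✓  2430: Fri (+1)
  2431: Sat (+1)  2432: Mon (+2)  2433: Tue (+1)  2434: Wed (+1)  2435: Thu (+1) ✓
  2436: Sat (+2)  2437: Sun (+1)  2438: Mon (+1)  2439: Tue (+1)
Thursday years: 2351, 2356, 2362, 2373, 2379, 2384, 2390, 2401, 2407, 2412, 2418, 2429, 2435 — 13 in total.

13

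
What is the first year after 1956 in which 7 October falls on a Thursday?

1965

From one year to the next, a fixed date's weekday advances by 1, or by 2 when a Feb 29 lies between the two dates.
1956: October 7 is Sunday.
1957: Monday (+1)
1958: Tuesday (+1)
1959: Wednesday (+1)
1960: Friday (+2)
1961: Saturday (+1)
1962: Sunday (+1)
1963: Monday (+1)
1964: Wednesday (+2)
1965: Thursday (+1)
7 October falls on a Thursday in 1965.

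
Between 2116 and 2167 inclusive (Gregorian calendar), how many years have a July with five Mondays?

July has 31 days; it has five Mondays when Monday falls among the first (month-length − 28) days — i.e. when July 1 is one of Monday/Sunday/Saturday.
July 1 by year: 2116:Wed 2117:Thu 2118:Fri 2119:Sat✓ 2120:Mon✓ 2121:Tue 2122:Wed 2123:Thu 2124:Sat✓ 2125:Sun✓ 2126:Mon✓ 2127:Tue 2128:Thu 2129:Fri 2130:Sat✓ …(22 more)… 2153:Sun✓ 2154:Mon✓ 2155:Tue 2156:Thu 2157:Fri 2158:Sat✓ 2159:Sun✓ 2160:Tue 2161:Wed 2162:Thu 2163:Fri 2164:Sun✓ 2165:Mon✓ 2166:Tue 2167:Wed
Years with five Mondays: 2119, 2120, 2124, 2125, 2126, 2130, 2131, 2136, 2137, 2141, 2142, 2143, 2147, 2148, 2152, 2153, 2154, 2158, 2159, 2164, 2165 → 21.

21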